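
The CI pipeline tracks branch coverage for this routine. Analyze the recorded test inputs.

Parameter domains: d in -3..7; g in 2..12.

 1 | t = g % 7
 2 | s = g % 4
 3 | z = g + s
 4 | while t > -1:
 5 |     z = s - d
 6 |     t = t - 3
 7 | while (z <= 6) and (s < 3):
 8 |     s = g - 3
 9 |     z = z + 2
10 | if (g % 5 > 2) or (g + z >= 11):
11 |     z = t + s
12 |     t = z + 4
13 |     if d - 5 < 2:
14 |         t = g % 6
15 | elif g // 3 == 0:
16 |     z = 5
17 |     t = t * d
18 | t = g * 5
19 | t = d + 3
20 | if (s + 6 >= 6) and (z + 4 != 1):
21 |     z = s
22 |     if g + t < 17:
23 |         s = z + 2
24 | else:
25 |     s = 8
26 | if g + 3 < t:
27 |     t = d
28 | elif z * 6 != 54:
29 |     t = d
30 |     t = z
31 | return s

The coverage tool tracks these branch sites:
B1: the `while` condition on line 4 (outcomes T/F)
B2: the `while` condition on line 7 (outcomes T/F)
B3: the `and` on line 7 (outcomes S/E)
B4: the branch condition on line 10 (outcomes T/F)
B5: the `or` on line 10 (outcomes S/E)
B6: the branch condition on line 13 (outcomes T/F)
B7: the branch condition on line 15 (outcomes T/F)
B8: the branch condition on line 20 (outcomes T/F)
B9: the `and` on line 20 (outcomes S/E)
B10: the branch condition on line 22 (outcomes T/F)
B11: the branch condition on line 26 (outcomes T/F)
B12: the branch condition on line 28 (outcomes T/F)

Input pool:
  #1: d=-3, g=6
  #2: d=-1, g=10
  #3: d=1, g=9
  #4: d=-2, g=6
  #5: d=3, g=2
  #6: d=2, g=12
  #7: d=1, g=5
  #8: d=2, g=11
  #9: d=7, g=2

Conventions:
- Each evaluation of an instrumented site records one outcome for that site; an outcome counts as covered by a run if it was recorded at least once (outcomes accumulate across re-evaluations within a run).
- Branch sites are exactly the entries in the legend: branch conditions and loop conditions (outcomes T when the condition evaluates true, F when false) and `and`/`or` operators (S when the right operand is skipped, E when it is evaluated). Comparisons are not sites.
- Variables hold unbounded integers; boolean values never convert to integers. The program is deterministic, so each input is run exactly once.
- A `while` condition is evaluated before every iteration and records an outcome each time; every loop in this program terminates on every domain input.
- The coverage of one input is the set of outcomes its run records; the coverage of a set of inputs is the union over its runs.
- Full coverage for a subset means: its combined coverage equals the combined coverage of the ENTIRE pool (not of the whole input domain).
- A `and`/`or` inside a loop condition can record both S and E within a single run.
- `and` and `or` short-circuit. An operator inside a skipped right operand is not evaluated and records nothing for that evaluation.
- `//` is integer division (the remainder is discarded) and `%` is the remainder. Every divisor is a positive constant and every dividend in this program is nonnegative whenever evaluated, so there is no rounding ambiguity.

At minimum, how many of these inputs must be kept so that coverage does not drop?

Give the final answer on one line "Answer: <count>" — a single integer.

test 1 (d=-3, g=6) hits B1=T, B1=F, B2=T, B2=F, B3=S, B3=E, B4=T, B5=E, B6=T, B8=T, B9=E, B10=T, B11=F, B12=T
test 2 (d=-1, g=10) hits B1=T, B1=F, B2=T, B2=F, B3=E, B4=T, B5=E, B6=T, B8=T, B9=E, B10=T, B11=F, B12=T
test 3 (d=1, g=9) hits B1=T, B1=F, B2=T, B2=F, B3=E, B4=T, B5=S, B6=T, B8=T, B9=E, B10=T, B11=F, B12=T
test 4 (d=-2, g=6) hits B1=T, B1=F, B2=T, B2=F, B3=E, B4=T, B5=E, B6=T, B8=T, B9=E, B10=T, B11=F, B12=T
test 5 (d=3, g=2) hits B1=T, B1=F, B2=T, B2=F, B3=S, B3=E, B4=F, B5=E, B7=T, B8=F, B9=S, B11=T
test 6 (d=2, g=12) hits B1=T, B1=F, B2=T, B2=F, B3=E, B4=T, B5=E, B6=T, B8=T, B9=E, B10=F, B11=F, B12=F
test 7 (d=1, g=5) hits B1=T, B1=F, B2=T, B2=F, B3=S, B3=E, B4=T, B5=E, B6=T, B8=T, B9=E, B10=T, B11=F, B12=T
test 8 (d=2, g=11) hits B1=T, B1=F, B2=F, B3=E, B4=T, B5=E, B6=T, B8=T, B9=E, B10=T, B11=F, B12=T
test 9 (d=7, g=2) hits B1=T, B1=F, B2=T, B2=F, B3=S, B3=E, B4=F, B5=E, B7=T, B8=F, B9=S, B11=T
pool-wide coverage (22 outcomes): B1=T, B1=F, B2=T, B2=F, B3=S, B3=E, B4=T, B4=F, B5=S, B5=E, B6=T, B7=T, B8=T, B8=F, B9=S, B9=E, B10=T, B10=F, B11=T, B11=F, B12=T, B12=F
checked all size-1 subsets: none covers 22 outcomes (max 14/22)
checked all size-2 subsets: none covers 22 outcomes (max 20/22)
inputs {3, 5, 6} (size 3) cover everything; no size-3 subset with a lexicographically smaller index list covers all 22

Answer: 3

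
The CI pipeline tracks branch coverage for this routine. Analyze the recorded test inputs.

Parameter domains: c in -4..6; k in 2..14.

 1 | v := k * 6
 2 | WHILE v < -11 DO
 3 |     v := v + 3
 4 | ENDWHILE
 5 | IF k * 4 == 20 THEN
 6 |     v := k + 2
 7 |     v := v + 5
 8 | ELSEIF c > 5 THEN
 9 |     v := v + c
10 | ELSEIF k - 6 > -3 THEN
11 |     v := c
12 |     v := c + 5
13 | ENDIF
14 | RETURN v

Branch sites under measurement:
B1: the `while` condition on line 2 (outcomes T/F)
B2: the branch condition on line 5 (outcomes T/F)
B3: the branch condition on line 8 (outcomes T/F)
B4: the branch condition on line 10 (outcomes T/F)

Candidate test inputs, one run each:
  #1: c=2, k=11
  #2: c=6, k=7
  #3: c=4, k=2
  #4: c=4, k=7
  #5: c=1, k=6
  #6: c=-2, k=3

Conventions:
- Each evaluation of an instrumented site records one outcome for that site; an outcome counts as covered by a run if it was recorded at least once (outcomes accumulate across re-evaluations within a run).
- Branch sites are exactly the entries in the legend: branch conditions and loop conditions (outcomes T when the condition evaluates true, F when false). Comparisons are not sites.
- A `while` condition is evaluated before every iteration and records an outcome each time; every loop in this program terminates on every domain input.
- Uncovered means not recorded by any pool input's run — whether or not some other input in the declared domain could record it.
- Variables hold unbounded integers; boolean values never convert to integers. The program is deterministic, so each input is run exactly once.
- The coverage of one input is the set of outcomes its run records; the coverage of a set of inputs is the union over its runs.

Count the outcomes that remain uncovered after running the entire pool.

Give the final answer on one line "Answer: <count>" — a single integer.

input #1, c=2, k=11: events B1->F, B2->F, B3->F, B4->T; outcomes B1=F, B2=F, B3=F, B4=T
input #2, c=6, k=7: events B1->F, B2->F, B3->T; outcomes B1=F, B2=F, B3=T
input #3, c=4, k=2: events B1->F, B2->F, B3->F, B4->F; outcomes B1=F, B2=F, B3=F, B4=F
input #4, c=4, k=7: events B1->F, B2->F, B3->F, B4->T; outcomes B1=F, B2=F, B3=F, B4=T
input #5, c=1, k=6: events B1->F, B2->F, B3->F, B4->T; outcomes B1=F, B2=F, B3=F, B4=T
input #6, c=-2, k=3: events B1->F, B2->F, B3->F, B4->F; outcomes B1=F, B2=F, B3=F, B4=F
union over the pool: B1=F, B2=F, B3=T, B3=F, B4=T, B4=F
uncovered (2 of 8): B1=T, B2=T

Answer: 2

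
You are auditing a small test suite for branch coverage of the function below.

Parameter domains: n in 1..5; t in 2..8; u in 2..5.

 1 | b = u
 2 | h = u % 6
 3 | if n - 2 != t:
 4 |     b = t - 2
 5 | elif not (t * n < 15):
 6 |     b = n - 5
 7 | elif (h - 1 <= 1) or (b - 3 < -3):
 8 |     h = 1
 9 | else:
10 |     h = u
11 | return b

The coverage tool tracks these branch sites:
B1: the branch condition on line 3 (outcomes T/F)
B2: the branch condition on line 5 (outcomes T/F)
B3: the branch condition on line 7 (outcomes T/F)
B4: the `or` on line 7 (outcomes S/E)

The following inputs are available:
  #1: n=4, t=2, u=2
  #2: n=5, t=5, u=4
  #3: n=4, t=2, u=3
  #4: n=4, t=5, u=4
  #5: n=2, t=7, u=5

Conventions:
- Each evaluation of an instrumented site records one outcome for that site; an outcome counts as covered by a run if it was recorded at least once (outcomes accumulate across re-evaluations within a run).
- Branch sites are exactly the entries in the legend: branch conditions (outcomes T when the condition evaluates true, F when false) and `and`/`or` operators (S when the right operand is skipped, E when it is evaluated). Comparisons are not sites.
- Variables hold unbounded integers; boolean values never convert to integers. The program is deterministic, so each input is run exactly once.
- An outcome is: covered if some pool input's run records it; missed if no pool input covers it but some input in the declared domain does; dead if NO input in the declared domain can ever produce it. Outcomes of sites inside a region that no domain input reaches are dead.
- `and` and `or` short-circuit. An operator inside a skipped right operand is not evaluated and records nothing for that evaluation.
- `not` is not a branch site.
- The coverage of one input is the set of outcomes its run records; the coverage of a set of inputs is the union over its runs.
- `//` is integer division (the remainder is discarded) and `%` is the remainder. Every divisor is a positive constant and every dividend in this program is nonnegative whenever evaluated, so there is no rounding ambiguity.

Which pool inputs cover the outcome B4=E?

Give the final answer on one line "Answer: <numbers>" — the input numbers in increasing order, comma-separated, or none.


input #1 (n=4, t=2, u=2): does not produce B4=E
input #2 (n=5, t=5, u=4): does not produce B4=E
input #3 (n=4, t=2, u=3): produces B4=E
input #4 (n=4, t=5, u=4): does not produce B4=E
input #5 (n=2, t=7, u=5): does not produce B4=E
Answer: 3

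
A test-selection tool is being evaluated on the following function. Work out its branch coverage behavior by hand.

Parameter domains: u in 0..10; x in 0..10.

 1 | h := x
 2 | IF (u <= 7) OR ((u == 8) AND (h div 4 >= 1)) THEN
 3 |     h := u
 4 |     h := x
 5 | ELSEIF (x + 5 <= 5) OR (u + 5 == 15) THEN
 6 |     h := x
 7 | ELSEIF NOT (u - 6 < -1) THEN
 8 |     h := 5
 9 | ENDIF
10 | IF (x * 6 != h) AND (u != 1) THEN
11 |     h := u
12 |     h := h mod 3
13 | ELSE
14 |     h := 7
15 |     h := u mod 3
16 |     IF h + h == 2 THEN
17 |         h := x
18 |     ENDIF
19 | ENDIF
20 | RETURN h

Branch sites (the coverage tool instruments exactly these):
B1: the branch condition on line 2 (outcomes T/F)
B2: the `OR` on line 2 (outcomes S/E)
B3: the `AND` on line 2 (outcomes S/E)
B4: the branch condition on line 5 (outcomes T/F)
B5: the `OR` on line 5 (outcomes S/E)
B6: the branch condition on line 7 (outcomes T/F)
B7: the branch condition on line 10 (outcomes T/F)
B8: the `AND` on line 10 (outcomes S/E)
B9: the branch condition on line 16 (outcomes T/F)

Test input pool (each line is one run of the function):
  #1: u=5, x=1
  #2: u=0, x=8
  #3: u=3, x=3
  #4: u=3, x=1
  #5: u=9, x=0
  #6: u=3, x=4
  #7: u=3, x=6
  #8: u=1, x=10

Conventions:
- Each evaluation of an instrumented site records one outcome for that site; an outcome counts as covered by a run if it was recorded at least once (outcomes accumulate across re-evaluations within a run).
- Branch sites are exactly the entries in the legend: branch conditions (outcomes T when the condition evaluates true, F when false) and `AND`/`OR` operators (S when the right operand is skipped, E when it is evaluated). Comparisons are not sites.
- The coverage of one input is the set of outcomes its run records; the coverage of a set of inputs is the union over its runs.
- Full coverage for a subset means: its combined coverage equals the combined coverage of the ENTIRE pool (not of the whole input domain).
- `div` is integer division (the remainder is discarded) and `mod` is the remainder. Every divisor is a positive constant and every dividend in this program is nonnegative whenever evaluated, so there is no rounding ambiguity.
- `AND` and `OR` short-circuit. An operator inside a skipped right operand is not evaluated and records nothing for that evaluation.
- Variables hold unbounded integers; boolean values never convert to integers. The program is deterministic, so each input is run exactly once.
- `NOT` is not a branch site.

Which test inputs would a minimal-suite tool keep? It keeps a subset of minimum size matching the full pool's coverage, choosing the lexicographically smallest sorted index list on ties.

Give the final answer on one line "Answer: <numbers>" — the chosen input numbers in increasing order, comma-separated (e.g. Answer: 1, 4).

run #1 (u=5, x=1) runs B2->S, B1->T, B8->E, B7->T; records B1=T, B2=S, B7=T, B8=E
run #2 (u=0, x=8) runs B2->S, B1->T, B8->E, B7->T; records B1=T, B2=S, B7=T, B8=E
run #3 (u=3, x=3) runs B2->S, B1->T, B8->E, B7->T; records B1=T, B2=S, B7=T, B8=E
run #4 (u=3, x=1) runs B2->S, B1->T, B8->E, B7->T; records B1=T, B2=S, B7=T, B8=E
run #5 (u=9, x=0) runs B2->E, B3->S, B1->F, B5->S, B4->T, B8->S, B7->F, B9->F; records B1=F, B2=E, B3=S, B4=T, B5=S, B7=F, B8=S, B9=F
run #6 (u=3, x=4) runs B2->S, B1->T, B8->E, B7->T; records B1=T, B2=S, B7=T, B8=E
run #7 (u=3, x=6) runs B2->S, B1->T, B8->E, B7->T; records B1=T, B2=S, B7=T, B8=E
run #8 (u=1, x=10) runs B2->S, B1->T, B8->E, B7->F, B9->T; records B1=T, B2=S, B7=F, B8=E, B9=T
together the pool reaches 13 outcomes: B1=T, B1=F, B2=S, B2=E, B3=S, B4=T, B5=S, B7=T, B7=F, B8=S, B8=E, B9=T, B9=F
size 1 is not enough: best union over all size-1 subsets is 8/13
size 2 is not enough: best union over all size-2 subsets is 12/13
size 3: inputs {1, 5, 8} cover all 13 outcomes, and no lexicographically smaller subset of this size does

Answer: 1, 5, 8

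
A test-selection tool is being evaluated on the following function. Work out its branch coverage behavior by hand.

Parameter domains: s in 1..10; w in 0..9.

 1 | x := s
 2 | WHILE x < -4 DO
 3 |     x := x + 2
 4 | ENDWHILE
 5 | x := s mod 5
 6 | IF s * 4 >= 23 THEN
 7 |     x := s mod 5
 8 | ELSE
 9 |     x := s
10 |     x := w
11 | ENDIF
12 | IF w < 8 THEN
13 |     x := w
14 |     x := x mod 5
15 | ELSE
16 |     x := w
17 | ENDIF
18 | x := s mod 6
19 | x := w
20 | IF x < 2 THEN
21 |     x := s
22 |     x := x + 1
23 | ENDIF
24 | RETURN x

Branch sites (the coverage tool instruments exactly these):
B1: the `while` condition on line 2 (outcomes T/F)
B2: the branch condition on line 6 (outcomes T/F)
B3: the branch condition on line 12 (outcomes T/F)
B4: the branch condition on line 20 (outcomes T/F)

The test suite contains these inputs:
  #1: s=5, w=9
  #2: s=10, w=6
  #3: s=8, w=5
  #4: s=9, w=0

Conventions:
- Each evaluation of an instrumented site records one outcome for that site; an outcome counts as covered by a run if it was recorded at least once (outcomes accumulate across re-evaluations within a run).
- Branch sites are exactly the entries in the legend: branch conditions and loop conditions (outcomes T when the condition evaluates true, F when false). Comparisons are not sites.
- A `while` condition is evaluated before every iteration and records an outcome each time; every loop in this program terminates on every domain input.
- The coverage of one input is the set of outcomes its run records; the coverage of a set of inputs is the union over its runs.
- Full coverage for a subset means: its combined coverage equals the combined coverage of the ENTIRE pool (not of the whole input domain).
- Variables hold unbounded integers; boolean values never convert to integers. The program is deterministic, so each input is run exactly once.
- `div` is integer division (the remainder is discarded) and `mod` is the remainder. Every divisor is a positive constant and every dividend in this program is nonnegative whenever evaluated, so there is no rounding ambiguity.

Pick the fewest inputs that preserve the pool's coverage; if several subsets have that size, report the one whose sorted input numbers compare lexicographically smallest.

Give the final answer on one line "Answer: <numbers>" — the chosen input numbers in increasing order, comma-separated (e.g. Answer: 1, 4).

input #1 (s=5, w=9): events B1->F, B2->F, B3->F, B4->F; covers B1=F, B2=F, B3=F, B4=F
input #2 (s=10, w=6): events B1->F, B2->T, B3->T, B4->F; covers B1=F, B2=T, B3=T, B4=F
input #3 (s=8, w=5): events B1->F, B2->T, B3->T, B4->F; covers B1=F, B2=T, B3=T, B4=F
input #4 (s=9, w=0): events B1->F, B2->T, B3->T, B4->T; covers B1=F, B2=T, B3=T, B4=T
pool-wide coverage (7 outcomes): B1=F, B2=T, B2=F, B3=T, B3=F, B4=T, B4=F
every size-1 subset falls short of the 7 outcomes (best: 4/7)
inputs {1, 4} (size 2) cover everything; no size-2 subset with a lexicographically smaller index list covers all 7

Answer: 1, 4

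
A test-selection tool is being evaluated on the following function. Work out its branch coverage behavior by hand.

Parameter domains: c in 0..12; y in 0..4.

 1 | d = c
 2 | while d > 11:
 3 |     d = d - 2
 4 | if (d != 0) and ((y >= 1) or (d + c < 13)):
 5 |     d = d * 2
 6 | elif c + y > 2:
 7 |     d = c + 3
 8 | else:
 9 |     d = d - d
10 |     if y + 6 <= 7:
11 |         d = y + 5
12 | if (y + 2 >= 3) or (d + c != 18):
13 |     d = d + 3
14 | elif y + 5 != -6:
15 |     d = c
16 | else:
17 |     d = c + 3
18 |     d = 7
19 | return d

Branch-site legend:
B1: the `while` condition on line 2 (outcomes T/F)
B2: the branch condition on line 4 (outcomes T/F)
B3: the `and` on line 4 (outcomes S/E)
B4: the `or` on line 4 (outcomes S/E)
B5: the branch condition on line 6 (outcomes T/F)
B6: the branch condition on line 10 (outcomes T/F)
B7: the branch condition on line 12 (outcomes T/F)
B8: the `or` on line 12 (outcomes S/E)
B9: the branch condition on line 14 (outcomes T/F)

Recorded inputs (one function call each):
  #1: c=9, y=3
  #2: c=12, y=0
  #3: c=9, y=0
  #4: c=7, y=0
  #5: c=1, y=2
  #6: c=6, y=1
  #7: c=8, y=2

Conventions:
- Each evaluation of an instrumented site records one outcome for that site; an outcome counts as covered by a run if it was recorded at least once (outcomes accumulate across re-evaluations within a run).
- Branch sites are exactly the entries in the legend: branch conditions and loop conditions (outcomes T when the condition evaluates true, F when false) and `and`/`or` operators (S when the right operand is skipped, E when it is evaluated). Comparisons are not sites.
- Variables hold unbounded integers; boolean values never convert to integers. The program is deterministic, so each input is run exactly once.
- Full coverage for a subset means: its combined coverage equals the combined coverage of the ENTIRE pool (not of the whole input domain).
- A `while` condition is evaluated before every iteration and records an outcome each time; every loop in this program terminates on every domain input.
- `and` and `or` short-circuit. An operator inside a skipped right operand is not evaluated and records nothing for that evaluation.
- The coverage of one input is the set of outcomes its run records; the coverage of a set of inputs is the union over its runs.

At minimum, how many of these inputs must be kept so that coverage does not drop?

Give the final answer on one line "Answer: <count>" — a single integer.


test 1 (c=9, y=3) fires B1->F, B3->E, B4->S, B2->T, B8->S, B7->T; hits B1=F, B2=T, B3=E, B4=S, B7=T, B8=S
test 2 (c=12, y=0) fires B1->T, B1->F, B3->E, B4->E, B2->F, B5->T, B8->E, B7->T; hits B1=T, B1=F, B2=F, B3=E, B4=E, B5=T, B7=T, B8=E
test 3 (c=9, y=0) fires B1->F, B3->E, B4->E, B2->F, B5->T, B8->E, B7->T; hits B1=F, B2=F, B3=E, B4=E, B5=T, B7=T, B8=E
test 4 (c=7, y=0) fires B1->F, B3->E, B4->E, B2->F, B5->T, B8->E, B7->T; hits B1=F, B2=F, B3=E, B4=E, B5=T, B7=T, B8=E
test 5 (c=1, y=2) fires B1->F, B3->E, B4->S, B2->T, B8->S, B7->T; hits B1=F, B2=T, B3=E, B4=S, B7=T, B8=S
test 6 (c=6, y=1) fires B1->F, B3->E, B4->S, B2->T, B8->S, B7->T; hits B1=F, B2=T, B3=E, B4=S, B7=T, B8=S
test 7 (c=8, y=2) fires B1->F, B3->E, B4->S, B2->T, B8->S, B7->T; hits B1=F, B2=T, B3=E, B4=S, B7=T, B8=S
together the pool reaches 11 outcomes: B1=T, B1=F, B2=T, B2=F, B3=E, B4=S, B4=E, B5=T, B7=T, B8=S, B8=E
every size-1 subset falls short of the 11 outcomes (best: 8/11)
inputs {1, 2} (size 2) cover everything; no size-2 subset with a lexicographically smaller index list covers all 11
Answer: 2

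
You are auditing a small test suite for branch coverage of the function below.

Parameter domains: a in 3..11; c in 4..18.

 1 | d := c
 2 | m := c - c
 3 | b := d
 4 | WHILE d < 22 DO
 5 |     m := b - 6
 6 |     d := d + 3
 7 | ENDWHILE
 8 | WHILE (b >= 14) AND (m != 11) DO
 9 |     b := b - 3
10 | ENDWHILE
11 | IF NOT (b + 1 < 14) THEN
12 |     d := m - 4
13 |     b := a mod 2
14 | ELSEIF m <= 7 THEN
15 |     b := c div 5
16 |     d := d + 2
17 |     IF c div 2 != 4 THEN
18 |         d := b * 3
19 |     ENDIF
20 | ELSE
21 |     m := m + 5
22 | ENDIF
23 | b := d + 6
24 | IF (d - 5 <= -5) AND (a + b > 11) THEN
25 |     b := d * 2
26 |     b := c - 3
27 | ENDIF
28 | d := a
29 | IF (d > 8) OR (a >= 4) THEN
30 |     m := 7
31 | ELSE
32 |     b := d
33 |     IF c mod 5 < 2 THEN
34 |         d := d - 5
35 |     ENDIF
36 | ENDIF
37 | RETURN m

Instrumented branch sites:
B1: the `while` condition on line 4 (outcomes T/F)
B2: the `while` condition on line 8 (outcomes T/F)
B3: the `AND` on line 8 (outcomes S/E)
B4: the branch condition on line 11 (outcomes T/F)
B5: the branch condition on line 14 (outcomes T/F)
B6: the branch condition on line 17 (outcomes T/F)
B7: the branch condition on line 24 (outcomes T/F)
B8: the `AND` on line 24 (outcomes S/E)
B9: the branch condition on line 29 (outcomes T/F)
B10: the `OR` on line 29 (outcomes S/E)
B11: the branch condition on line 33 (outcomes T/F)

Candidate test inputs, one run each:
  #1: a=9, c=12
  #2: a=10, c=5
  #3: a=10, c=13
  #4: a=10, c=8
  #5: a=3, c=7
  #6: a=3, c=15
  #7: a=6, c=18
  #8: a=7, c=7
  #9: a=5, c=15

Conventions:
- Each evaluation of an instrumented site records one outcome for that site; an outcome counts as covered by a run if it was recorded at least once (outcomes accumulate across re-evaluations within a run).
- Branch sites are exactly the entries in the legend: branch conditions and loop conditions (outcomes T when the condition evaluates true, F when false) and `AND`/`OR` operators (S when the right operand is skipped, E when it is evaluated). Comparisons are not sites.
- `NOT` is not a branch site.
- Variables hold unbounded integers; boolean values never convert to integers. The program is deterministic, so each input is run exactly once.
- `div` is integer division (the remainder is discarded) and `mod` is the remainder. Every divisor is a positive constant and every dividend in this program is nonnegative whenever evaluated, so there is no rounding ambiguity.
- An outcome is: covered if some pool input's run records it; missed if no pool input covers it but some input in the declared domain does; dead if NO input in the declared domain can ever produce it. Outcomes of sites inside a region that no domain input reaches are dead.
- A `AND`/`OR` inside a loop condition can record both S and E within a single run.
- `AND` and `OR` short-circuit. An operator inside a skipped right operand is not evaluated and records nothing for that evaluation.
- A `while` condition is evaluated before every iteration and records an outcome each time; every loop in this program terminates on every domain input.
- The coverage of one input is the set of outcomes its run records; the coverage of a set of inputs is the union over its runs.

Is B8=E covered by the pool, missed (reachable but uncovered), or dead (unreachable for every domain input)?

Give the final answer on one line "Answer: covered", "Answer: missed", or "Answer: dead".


no pool input records B8=E
but domain input (a=3, c=4) does record it -> reachable, so missed
Answer: missed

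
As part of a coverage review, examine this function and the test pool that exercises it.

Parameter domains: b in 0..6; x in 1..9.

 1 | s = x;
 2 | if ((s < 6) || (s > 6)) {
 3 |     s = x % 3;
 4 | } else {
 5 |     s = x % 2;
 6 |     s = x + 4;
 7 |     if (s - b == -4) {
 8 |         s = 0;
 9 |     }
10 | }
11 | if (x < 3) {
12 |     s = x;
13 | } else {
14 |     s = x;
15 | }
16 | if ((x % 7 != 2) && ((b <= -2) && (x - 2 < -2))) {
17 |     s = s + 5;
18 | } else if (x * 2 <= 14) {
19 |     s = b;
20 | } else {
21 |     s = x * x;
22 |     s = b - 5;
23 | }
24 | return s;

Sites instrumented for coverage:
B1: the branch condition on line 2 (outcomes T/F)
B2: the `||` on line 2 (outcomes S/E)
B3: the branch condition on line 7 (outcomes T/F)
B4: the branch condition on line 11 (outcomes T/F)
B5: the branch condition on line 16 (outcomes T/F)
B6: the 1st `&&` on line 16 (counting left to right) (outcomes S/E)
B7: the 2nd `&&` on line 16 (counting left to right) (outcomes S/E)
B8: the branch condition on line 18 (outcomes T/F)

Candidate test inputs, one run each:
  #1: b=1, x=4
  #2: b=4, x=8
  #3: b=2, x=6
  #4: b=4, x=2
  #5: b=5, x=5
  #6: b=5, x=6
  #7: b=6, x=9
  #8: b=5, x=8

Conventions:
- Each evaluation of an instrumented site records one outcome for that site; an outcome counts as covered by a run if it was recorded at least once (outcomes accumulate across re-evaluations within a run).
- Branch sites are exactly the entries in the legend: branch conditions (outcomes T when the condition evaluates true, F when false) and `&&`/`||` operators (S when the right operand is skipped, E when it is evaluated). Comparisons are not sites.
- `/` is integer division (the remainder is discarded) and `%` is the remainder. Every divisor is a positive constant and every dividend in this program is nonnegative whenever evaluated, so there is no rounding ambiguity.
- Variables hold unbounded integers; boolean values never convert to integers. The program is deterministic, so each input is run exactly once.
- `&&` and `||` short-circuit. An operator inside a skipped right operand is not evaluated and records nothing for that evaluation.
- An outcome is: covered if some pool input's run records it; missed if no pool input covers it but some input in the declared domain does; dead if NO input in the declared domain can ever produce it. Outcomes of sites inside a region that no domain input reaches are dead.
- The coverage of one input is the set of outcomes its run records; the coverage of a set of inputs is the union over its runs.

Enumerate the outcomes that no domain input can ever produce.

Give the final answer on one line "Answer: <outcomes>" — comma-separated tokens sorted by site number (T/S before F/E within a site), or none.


checking every outcome against all 63 domain inputs:
  B3=T: no domain input ever produces it -> dead
  B5=T: no domain input ever produces it -> dead
  B7=E: no domain input ever produces it -> dead
  reachable outcomes have witnesses, e.g. B1=T (e.g. b=0, x=1), B1=F (e.g. b=0, x=6), B2=S (e.g. b=0, x=1), B2=E (e.g. b=0, x=6)
Answer: B3=T, B5=T, B7=E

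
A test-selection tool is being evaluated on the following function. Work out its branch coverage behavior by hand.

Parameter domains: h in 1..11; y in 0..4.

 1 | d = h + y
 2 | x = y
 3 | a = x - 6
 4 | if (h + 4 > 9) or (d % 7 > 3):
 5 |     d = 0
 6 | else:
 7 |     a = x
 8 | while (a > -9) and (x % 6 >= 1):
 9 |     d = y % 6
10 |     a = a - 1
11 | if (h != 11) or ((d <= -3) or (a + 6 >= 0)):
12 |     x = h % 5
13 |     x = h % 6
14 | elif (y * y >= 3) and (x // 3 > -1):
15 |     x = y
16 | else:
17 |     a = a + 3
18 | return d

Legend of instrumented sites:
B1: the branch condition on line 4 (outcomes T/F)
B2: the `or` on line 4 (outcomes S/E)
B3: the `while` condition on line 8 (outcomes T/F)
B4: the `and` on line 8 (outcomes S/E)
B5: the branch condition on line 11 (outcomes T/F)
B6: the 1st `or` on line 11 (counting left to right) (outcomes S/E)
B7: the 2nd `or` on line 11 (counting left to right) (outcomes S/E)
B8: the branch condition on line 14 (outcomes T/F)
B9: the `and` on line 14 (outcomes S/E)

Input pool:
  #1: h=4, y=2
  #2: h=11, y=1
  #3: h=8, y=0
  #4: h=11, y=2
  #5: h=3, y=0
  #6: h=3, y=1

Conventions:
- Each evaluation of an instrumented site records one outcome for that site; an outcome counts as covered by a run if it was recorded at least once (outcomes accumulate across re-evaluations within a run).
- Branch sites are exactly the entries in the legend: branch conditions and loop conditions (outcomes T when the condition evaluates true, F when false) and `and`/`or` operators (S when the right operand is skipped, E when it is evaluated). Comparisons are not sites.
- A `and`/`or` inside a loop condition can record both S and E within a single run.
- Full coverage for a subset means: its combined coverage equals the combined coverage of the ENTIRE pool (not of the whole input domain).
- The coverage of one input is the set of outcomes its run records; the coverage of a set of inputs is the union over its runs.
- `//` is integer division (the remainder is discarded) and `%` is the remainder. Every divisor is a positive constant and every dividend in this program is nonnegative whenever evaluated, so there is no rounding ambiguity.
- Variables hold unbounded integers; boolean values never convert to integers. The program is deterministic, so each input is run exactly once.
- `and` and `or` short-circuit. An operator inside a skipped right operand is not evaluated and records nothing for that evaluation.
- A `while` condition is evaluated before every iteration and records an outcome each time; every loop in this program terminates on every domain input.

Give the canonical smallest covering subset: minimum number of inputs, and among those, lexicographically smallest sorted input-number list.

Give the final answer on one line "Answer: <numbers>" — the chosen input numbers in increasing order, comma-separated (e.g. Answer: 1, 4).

#1 (h=4, y=2) -> B2->E, B1->T, B4->E, B3->T, B4->E, B3->T, B4->E, B3->T, B4->E, B3->T, B4->E, B3->T, B4->S, B3->F, ...; covered: B1=T, B2=E, B3=T, B3=F, B4=S, B4=E, B5=T, B6=S
#2 (h=11, y=1) -> B2->S, B1->T, B4->E, B3->T, B4->E, B3->T, B4->E, B3->T, B4->E, B3->T, B4->S, B3->F, B6->E, B7->E, ...; covered: B1=T, B2=S, B3=T, B3=F, B4=S, B4=E, B5=F, B6=E, B7=E, B8=F, B9=S
#3 (h=8, y=0) -> B2->S, B1->T, B4->E, B3->F, B6->S, B5->T; covered: B1=T, B2=S, B3=F, B4=E, B5=T, B6=S
#4 (h=11, y=2) -> B2->S, B1->T, B4->E, B3->T, B4->E, B3->T, B4->E, B3->T, B4->E, B3->T, B4->E, B3->T, B4->S, B3->F, ...; covered: B1=T, B2=S, B3=T, B3=F, B4=S, B4=E, B5=F, B6=E, B7=E, B8=T, B9=E
#5 (h=3, y=0) -> B2->E, B1->F, B4->E, B3->F, B6->S, B5->T; covered: B1=F, B2=E, B3=F, B4=E, B5=T, B6=S
#6 (h=3, y=1) -> B2->E, B1->T, B4->E, B3->T, B4->E, B3->T, B4->E, B3->T, B4->E, B3->T, B4->S, B3->F, B6->S, B5->T; covered: B1=T, B2=E, B3=T, B3=F, B4=S, B4=E, B5=T, B6=S
union over all inputs: B1=T, B1=F, B2=S, B2=E, B3=T, B3=F, B4=S, B4=E, B5=T, B5=F, B6=S, B6=E, B7=E, B8=T, B8=F, B9=S, B9=E (17 outcomes)
every size-1 subset falls short of the 17 outcomes (best: 11/17)
every size-2 subset falls short of the 17 outcomes (best: 15/17)
the canonical winner is {2, 4, 5}: size 3, full 17-outcome coverage, earliest index list among size-3 covers

Answer: 2, 4, 5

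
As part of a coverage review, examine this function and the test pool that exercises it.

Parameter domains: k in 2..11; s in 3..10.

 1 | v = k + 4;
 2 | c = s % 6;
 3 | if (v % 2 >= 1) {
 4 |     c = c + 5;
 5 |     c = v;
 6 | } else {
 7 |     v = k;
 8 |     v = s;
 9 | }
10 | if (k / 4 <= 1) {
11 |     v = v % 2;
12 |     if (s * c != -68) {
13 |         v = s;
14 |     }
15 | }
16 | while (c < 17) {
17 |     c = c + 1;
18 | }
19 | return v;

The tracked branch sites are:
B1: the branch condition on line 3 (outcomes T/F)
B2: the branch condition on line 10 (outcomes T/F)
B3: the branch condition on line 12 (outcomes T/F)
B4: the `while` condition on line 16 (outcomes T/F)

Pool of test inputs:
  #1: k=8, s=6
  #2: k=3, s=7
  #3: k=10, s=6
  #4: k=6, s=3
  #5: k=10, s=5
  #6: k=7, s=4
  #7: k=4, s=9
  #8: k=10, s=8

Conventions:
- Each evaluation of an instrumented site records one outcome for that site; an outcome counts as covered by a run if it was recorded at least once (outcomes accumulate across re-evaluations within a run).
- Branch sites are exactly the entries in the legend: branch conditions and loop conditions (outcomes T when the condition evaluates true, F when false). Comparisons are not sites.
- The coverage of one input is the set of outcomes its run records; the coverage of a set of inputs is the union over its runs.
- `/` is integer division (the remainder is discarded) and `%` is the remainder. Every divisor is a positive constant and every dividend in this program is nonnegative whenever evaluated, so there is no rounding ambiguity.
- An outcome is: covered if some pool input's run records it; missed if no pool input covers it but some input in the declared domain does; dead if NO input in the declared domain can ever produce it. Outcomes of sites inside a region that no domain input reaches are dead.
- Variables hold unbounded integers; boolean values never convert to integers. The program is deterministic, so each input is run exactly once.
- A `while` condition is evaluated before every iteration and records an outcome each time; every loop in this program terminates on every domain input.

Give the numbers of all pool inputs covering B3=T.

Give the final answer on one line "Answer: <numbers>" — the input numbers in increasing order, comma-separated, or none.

input #1 (k=8, s=6): misses B3=T
input #2 (k=3, s=7): covers B3=T
input #3 (k=10, s=6): misses B3=T
input #4 (k=6, s=3): covers B3=T
input #5 (k=10, s=5): misses B3=T
input #6 (k=7, s=4): covers B3=T
input #7 (k=4, s=9): covers B3=T
input #8 (k=10, s=8): misses B3=T

Answer: 2, 4, 6, 7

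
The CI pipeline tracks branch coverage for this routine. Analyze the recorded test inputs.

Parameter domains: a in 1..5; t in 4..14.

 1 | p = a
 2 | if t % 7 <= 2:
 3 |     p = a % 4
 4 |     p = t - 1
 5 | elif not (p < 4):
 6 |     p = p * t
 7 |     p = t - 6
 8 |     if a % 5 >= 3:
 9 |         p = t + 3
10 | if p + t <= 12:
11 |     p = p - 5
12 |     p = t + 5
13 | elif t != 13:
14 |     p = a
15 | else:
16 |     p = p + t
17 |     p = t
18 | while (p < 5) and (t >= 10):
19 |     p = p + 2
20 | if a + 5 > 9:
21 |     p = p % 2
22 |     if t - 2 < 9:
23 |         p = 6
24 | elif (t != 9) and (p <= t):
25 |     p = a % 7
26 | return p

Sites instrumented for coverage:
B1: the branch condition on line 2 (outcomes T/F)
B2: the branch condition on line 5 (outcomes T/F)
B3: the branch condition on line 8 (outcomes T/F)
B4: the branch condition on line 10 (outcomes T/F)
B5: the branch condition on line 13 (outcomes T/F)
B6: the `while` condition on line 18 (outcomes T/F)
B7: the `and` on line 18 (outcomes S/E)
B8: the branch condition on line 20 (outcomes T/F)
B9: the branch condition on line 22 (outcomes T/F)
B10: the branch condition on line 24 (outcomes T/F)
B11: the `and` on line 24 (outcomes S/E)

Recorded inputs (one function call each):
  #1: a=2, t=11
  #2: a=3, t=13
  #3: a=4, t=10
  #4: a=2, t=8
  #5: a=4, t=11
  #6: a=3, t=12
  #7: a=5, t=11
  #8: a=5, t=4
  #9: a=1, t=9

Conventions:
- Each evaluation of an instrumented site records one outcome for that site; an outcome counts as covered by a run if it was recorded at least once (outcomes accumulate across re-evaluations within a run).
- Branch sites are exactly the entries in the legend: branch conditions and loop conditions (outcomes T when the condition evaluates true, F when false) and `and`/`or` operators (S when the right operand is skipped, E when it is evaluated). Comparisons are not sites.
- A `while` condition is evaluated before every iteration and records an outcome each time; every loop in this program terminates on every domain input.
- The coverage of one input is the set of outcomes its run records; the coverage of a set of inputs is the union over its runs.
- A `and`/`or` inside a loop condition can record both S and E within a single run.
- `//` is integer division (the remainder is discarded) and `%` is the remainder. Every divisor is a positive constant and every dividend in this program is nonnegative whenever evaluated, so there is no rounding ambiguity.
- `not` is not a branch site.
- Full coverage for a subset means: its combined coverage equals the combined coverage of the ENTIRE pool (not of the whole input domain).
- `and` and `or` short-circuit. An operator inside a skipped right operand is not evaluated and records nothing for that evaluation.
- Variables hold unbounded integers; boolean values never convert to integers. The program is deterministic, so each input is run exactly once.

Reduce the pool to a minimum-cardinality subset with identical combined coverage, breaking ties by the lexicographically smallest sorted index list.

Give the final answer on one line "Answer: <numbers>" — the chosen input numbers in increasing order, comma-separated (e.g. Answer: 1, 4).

run #1 (a=2, t=11) records B1=F, B2=F, B4=F, B5=T, B6=T, B6=F, B7=S, B7=E, B8=F, B10=T, B11=E
run #2 (a=3, t=13) records B1=F, B2=F, B4=F, B5=F, B6=F, B7=S, B8=F, B10=T, B11=E
run #3 (a=4, t=10) records B1=F, B2=T, B3=T, B4=F, B5=T, B6=T, B6=F, B7=S, B7=E, B8=F, B10=T, B11=E
run #4 (a=2, t=8) records B1=T, B4=F, B5=T, B6=F, B7=E, B8=F, B10=T, B11=E
run #5 (a=4, t=11) records B1=F, B2=T, B3=T, B4=F, B5=T, B6=T, B6=F, B7=S, B7=E, B8=F, B10=T, B11=E
run #6 (a=3, t=12) records B1=F, B2=F, B4=F, B5=T, B6=T, B6=F, B7=S, B7=E, B8=F, B10=T, B11=E
run #7 (a=5, t=11) records B1=F, B2=T, B3=F, B4=F, B5=T, B6=F, B7=S, B8=T, B9=F
run #8 (a=5, t=4) records B1=F, B2=T, B3=F, B4=T, B6=F, B7=S, B8=T, B9=T
run #9 (a=1, t=9) records B1=T, B4=F, B5=T, B6=F, B7=E, B8=F, B10=F, B11=S
the full pool covers 22 outcomes: B1=T, B1=F, B2=T, B2=F, B3=T, B3=F, B4=T, B4=F, B5=T, B5=F, B6=T, B6=F, B7=S, B7=E, B8=T, B8=F, B9=T, B9=F, B10=T, B10=F, B11=S, B11=E
checked all size-1 subsets: none covers 22 outcomes (max 12/22)
checked all size-2 subsets: none covers 22 outcomes (max 16/22)
checked all size-3 subsets: none covers 22 outcomes (max 19/22)
checked all size-4 subsets: none covers 22 outcomes (max 21/22)
at size 5, {2, 3, 7, 8, 9} reaches all 22 outcomes; every lexicographically earlier size-5 subset fails

Answer: 2, 3, 7, 8, 9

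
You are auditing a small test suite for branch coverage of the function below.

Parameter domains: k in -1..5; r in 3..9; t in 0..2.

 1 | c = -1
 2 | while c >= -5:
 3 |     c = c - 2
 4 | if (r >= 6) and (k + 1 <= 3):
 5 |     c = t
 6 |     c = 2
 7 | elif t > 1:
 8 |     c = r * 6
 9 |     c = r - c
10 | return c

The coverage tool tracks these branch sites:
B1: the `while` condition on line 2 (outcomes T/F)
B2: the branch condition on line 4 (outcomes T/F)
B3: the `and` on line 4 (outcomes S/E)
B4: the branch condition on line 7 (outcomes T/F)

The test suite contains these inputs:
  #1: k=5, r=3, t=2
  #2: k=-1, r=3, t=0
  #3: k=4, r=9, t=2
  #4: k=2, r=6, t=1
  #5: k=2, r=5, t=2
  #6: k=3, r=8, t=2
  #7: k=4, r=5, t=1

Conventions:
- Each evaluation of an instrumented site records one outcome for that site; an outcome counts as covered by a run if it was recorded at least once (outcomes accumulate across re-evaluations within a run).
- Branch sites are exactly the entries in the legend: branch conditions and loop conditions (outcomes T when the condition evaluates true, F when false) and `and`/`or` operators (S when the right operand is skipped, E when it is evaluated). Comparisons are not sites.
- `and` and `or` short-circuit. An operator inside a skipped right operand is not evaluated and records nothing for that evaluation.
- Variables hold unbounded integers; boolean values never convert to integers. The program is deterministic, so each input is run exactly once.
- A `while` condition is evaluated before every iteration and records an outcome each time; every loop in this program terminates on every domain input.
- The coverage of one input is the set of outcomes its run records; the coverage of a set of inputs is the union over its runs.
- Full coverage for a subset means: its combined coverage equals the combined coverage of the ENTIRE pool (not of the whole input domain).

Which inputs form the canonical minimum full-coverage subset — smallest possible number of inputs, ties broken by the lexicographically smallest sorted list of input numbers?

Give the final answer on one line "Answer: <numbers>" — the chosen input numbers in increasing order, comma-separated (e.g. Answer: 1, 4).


input #1 (k=5, r=3, t=2): events B1->T, B1->T, B1->T, B1->F, B3->S, B2->F, B4->T; covers B1=T, B1=F, B2=F, B3=S, B4=T
input #2 (k=-1, r=3, t=0): events B1->T, B1->T, B1->T, B1->F, B3->S, B2->F, B4->F; covers B1=T, B1=F, B2=F, B3=S, B4=F
input #3 (k=4, r=9, t=2): events B1->T, B1->T, B1->T, B1->F, B3->E, B2->F, B4->T; covers B1=T, B1=F, B2=F, B3=E, B4=T
input #4 (k=2, r=6, t=1): events B1->T, B1->T, B1->T, B1->F, B3->E, B2->T; covers B1=T, B1=F, B2=T, B3=E
input #5 (k=2, r=5, t=2): events B1->T, B1->T, B1->T, B1->F, B3->S, B2->F, B4->T; covers B1=T, B1=F, B2=F, B3=S, B4=T
input #6 (k=3, r=8, t=2): events B1->T, B1->T, B1->T, B1->F, B3->E, B2->F, B4->T; covers B1=T, B1=F, B2=F, B3=E, B4=T
input #7 (k=4, r=5, t=1): events B1->T, B1->T, B1->T, B1->F, B3->S, B2->F, B4->F; covers B1=T, B1=F, B2=F, B3=S, B4=F
pool-wide coverage (8 outcomes): B1=T, B1=F, B2=T, B2=F, B3=S, B3=E, B4=T, B4=F
size 1 is not enough: best union over all size-1 subsets is 5/8
size 2 is not enough: best union over all size-2 subsets is 7/8
inputs {1, 2, 4} (size 3) cover everything; no size-3 subset with a lexicographically smaller index list covers all 8
Answer: 1, 2, 4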